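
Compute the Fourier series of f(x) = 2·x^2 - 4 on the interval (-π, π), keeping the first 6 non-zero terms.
-8·cos(x) + 2·cos(2·x) - 8·cos(3·x)/9 + cos(4·x)/2 - 8·cos(5·x)/25 - 4 + 2·π^2/3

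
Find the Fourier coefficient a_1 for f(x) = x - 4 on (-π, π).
a_1 = (1/π) ∫_{-π}^{π} f(x)·cos(1x) dx.
Evaluate the integral (use parity and integration by parts as needed): a_1 = 0.

Final answer: 0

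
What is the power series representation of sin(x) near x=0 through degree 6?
x^5/120 - x^3/6 + x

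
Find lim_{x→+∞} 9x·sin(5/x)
As x → +∞: let u = 5/x → 0⁺; then 9·x·sin(5/x) = 9·5·sin(u)/u → 9·5·1 = 45.
Limit = 45.

Final answer: 45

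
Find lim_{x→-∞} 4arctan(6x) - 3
Evaluate the dominant behaviour as x → -∞; each term tends to a finite value or vanishes.
Limit = -2·π - 3.

Final answer: -2·π - 3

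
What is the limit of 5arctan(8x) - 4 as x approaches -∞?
Evaluate the dominant behaviour as x → -∞; each term tends to a finite value or vanishes.
Limit = -5·π/2 - 4.

Final answer: -5·π/2 - 4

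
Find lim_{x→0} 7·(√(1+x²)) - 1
Direct substitution at x = 0 gives 6.

Final answer: 6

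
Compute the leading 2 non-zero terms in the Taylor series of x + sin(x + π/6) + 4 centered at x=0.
x·(√(3)/2 + 1) + 9/2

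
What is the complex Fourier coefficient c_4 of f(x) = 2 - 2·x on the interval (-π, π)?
Compute the real Fourier coefficients first: a_4 = 0, b_4 = 1.
Then c_4 = (a_4 − i·b_4)/2 = -i/2.

Final answer: -i/2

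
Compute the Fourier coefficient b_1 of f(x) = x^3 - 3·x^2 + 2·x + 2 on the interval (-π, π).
b_1 = (1/π) ∫_{-π}^{π} f(x)·sin(1x) dx.
Evaluate the integral (use parity and integration by parts as needed): b_1 = -8 + 2·π^2.

Final answer: -8 + 2·π^2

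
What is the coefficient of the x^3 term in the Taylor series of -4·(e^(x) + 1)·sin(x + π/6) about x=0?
Expand to order 3: -4·(e^(x) + 1)·sin(x + π/6) = x^3·(2/3 - √(3)/3) + x^2·(1 - 2·√(3)) + x·(-4·√(3) - 2) - 4 + O(x^4).
The coefficient of x^3 is 2/3 - √(3)/3.

Final answer: 2/3 - √(3)/3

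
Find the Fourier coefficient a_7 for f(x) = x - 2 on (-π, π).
a_7 = (1/π) ∫_{-π}^{π} f(x)·cos(7x) dx.
Evaluate the integral (use parity and integration by parts as needed): a_7 = 0.

Final answer: 0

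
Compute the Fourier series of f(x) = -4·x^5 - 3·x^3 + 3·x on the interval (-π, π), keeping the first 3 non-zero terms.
(-918 - 8·π^4 + 154·π^2)·sin(x) + (-17·π^2 + 45/2 + 4·π^4)·sin(2·x) + (-8·π^4/3 - 50/81 + 106·π^2/27)·sin(3·x)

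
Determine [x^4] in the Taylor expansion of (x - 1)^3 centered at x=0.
Expand to order 4: (x - 1)^3 = x^3 - 3·x^2 + 3·x - 1 + O(x^5).
The coefficient of x^4 is 0.

Final answer: 0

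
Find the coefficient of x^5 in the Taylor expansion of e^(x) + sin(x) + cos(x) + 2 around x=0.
Expand to order 5: e^(x) + sin(x) + cos(x) + 2 = x^5/60 + x^4/12 + 2·x + 4 + O(x^6).
The coefficient of x^5 is 1/60.

Final answer: 1/60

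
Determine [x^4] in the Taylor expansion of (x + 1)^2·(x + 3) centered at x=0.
Expand to order 4: (x + 1)^2·(x + 3) = x^3 + 5·x^2 + 7·x + 3 + O(x^5).
The coefficient of x^4 is 0.

Final answer: 0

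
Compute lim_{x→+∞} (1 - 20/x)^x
As x → +∞: this is the defining limit (1 - 20/x)^x → e^(-20).
Limit = e^(-20).

Final answer: e^(-20)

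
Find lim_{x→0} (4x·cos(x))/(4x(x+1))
Both numerator and denominator → 0 as x → 0; this is a 0/0 indeterminate form.
Expand each to leading order near x = 0: numerator ~ 4·x, denominator ~ 4·x.
The limit of the ratio is 1.

Final answer: 1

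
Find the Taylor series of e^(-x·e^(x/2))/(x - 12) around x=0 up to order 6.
34859·x^6/35831808 + 35623·x^5/14929920 - 781·x^4/248832 - 349·x^3/20736 + 11·x^2/1728 + 11·x/144 - 1/12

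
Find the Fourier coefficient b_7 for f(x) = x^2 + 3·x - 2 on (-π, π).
b_7 = (1/π) ∫_{-π}^{π} f(x)·sin(7x) dx.
Evaluate the integral (use parity and integration by parts as needed): b_7 = 6/7.

Final answer: 6/7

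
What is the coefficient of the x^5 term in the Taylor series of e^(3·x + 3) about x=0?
Expand to order 5: e^(3·x + 3) = 81·x^5·e^(3)/40 + 27·x^4·e^(3)/8 + 9·x^3·e^(3)/2 + 9·x^2·e^(3)/2 + 3·x·e^(3) + e^(3) + O(x^6).
The coefficient of x^5 is 81·e^(3)/40.

Final answer: 81·e^(3)/40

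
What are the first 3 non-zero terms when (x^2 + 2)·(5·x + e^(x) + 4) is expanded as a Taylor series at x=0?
6·x^2 + 12·x + 10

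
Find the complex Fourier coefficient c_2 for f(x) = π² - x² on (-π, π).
Compute the real Fourier coefficients first: a_2 = -1, b_2 = 0.
Then c_2 = (a_2 − i·b_2)/2 = -1/2.

Final answer: -1/2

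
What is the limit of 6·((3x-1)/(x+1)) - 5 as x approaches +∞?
Evaluate the dominant behaviour as x → +∞; each term tends to a finite value or vanishes.
Limit = 13.

Final answer: 13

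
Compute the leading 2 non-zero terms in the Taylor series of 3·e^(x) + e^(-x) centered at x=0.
2·x + 4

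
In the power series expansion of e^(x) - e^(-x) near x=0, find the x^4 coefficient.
Expand to order 4: e^(x) - e^(-x) = x^3/3 + 2·x + O(x^5).
The coefficient of x^4 is 0.

Final answer: 0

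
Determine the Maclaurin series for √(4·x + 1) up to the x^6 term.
-84·x^6 + 28·x^5 - 10·x^4 + 4·x^3 - 2·x^2 + 2·x + 1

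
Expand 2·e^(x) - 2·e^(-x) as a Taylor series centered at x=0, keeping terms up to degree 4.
2·x^3/3 + 4·x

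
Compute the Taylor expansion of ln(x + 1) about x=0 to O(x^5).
-x^4/4 + x^3/3 - x^2/2 + x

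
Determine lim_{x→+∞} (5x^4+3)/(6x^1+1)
This is an ∞/∞ indeterminate form as x → +∞.
Divide numerator and denominator by x^4 and let the lower-order terms vanish; the numerator's degree 4 exceeds the denominator's degree 1, so the quotient diverges.
Limit = ∞.

Final answer: ∞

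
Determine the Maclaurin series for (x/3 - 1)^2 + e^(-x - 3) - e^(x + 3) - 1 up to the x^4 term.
x^4·(-e^(3)/24 + e^(-3)/24) + x^3·(-e^(3)/6 - e^(-3)/6) + x^2·(-e^(3)/2 + e^(-3)/2 + 1/9) + x·(-e^(3) - 2/3 - e^(-3)) - e^(3) + e^(-3)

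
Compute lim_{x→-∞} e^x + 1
Evaluate the dominant behaviour as x → -∞; each term tends to a finite value or vanishes.
Limit = 1.

Final answer: 1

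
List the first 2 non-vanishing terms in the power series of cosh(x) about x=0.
x^2/2 + 1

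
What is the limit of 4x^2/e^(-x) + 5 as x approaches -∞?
The quotient is an ∞/∞ indeterminate form as x → -∞.
Compare growth rates of the dominant terms (exponentials ≫ polynomials ≫ logarithms), or apply L'Hôpital's rule; the quotient → 0.
Adding the constant: 0 + 5 = 5. Limit = 5.

Final answer: 5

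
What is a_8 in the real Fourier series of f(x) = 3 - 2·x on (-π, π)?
a_8 = (1/π) ∫_{-π}^{π} f(x)·cos(8x) dx.
Evaluate the integral (use parity and integration by parts as needed): a_8 = 0.

Final answer: 0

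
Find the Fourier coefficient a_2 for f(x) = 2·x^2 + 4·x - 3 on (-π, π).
a_2 = (1/π) ∫_{-π}^{π} f(x)·cos(2x) dx.
Evaluate the integral (use parity and integration by parts as needed): a_2 = 2.

Final answer: 2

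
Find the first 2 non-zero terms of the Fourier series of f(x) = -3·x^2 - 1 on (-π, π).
12·cos(x) - π^2 - 1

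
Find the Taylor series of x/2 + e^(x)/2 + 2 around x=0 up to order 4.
x^4/48 + x^3/12 + x^2/4 + x + 5/2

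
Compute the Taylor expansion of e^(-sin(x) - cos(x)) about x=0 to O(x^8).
x^7·e^(-1)/48 - 17·x^6·e^(-1)/720 - x^5·e^(-1)/60 + 5·x^4·e^(-1)/24 - x^3·e^(-1)/2 + x^2·e^(-1) - x·e^(-1) + e^(-1)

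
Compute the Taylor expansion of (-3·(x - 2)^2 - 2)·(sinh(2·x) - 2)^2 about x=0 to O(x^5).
-452·x^4/3 + 440·x^3/3 - 164·x^2 + 160·x - 56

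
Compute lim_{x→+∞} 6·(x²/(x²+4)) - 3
Evaluate the dominant behaviour as x → +∞; each term tends to a finite value or vanishes.
Limit = 3.

Final answer: 3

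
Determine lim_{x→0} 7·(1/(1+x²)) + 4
Direct substitution at x = 0 gives 11.

Final answer: 11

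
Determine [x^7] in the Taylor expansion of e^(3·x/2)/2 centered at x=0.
Expand to order 7: e^(3·x/2)/2 = 243·x^7/143360 + 81·x^6/10240 + 81·x^5/2560 + 27·x^4/256 + 9·x^3/32 + 9·x^2/16 + 3·x/4 + 1/2 + O(x^8).
The coefficient of x^7 is 243/143360.

Final answer: 243/143360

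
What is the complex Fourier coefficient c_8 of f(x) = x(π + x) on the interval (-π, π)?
Compute the real Fourier coefficients first: a_8 = 1/16, b_8 = -π/4.
Then c_8 = (a_8 − i·b_8)/2 = 1/32 + i·π/8.

Final answer: 1/32 + i·π/8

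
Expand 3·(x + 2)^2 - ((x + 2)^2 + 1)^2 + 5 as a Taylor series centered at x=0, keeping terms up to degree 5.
-x^4 - 8·x^3 - 23·x^2 - 28·x - 8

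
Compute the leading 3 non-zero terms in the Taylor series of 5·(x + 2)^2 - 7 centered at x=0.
5·x^2 + 20·x + 13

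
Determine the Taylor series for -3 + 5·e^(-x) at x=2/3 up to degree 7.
(5 - 3·e^(2/3))·e^(-2/3) - 5·e^(-2/3)·(x - 2/3) + 5·e^(-2/3)·(x - 2/3)^2/2 - 5·e^(-2/3)·(x - 2/3)^3/6 + 5·e^(-2/3)·(x - 2/3)^4/24 - e^(-2/3)·(x - 2/3)^5/24 + e^(-2/3)·(x - 2/3)^6/144 - e^(-2/3)·(x - 2/3)^7/1008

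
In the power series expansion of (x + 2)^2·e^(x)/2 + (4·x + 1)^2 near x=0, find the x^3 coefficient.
Expand to order 3: (x + 2)^2·e^(x)/2 + (4·x + 1)^2 = 11·x^3/6 + 39·x^2/2 + 12·x + 3 + O(x^4).
The coefficient of x^3 is 11/6.

Final answer: 11/6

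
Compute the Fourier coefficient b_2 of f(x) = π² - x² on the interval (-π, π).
b_2 = (1/π) ∫_{-π}^{π} f(x)·sin(2x) dx.
Evaluate the integral (use parity and integration by parts as needed): b_2 = 0.

Final answer: 0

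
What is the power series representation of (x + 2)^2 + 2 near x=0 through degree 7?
x^2 + 4·x + 6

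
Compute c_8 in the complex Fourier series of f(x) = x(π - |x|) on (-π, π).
Compute the real Fourier coefficients first: a_8 = 0, b_8 = 0.
Then c_8 = (a_8 − i·b_8)/2 = 0.

Final answer: 0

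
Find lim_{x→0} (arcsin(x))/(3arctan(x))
Both numerator and denominator → 0 as x → 0; this is a 0/0 indeterminate form.
Expand each to leading order near x = 0: numerator ~ x, denominator ~ 3·x.
The limit of the ratio is 1/3.

Final answer: 1/3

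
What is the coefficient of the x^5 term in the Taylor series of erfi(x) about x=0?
Expand to order 5: erfi(x) = x^5/(5·√(π)) + 2·x^3/(3·√(π)) + 2·x/√(π) + O(x^6).
The coefficient of x^5 is 1/(5·√(π)).

Final answer: 1/(5·√(π))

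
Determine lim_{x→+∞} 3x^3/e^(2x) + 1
The quotient is an ∞/∞ indeterminate form as x → +∞.
The exponential denominator e^(2x) dominates the polynomial numerator (e^x ≫ x^3 as x → ∞), so the quotient → 0.
Adding the constant: 0 + 1 = 1. Limit = 1.

Final answer: 1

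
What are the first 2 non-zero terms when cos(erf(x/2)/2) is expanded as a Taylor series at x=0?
-x^2/(8·π) + 1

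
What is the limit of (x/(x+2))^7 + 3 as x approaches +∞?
As x → +∞: x/(x+2) = 1/(1 + 2/x) → 1, and the 7th power of a limit-1 base also → 1; with the additive constant, 1 + 3 = 4.
Limit = 4.

Final answer: 4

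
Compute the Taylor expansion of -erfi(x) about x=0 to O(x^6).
-x^5/(5·√(π)) - 2·x^3/(3·√(π)) - 2·x/√(π)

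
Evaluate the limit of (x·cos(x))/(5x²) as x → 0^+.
Both numerator and denominator → 0 as x → 0^+; this is a 0/0 indeterminate form.
Expand each to leading order near x = 0: numerator ~ x, denominator ~ 5·x^2.
The limit of the ratio is ∞.

Final answer: ∞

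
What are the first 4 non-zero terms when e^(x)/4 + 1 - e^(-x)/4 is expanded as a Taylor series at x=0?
x^5/240 + x^3/12 + x/2 + 1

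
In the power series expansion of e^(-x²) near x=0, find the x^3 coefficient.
Expand to order 3: e^(-x²) = 1 - x^2 + O(x^4).
The coefficient of x^3 is 0.

Final answer: 0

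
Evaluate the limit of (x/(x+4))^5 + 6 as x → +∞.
As x → +∞: x/(x+4) = 1/(1 + 4/x) → 1, and the 5th power of a limit-1 base also → 1; with the additive constant, 1 + 6 = 7.
Limit = 7.

Final answer: 7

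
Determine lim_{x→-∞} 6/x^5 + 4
Evaluate the dominant behaviour as x → -∞; each term tends to a finite value or vanishes.
Limit = 4.

Final answer: 4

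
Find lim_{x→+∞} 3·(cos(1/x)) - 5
Evaluate the dominant behaviour as x → +∞; each term tends to a finite value or vanishes.
Limit = -2.

Final answer: -2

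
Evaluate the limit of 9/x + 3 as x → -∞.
Evaluate the dominant behaviour as x → -∞; each term tends to a finite value or vanishes.
Limit = 3.

Final answer: 3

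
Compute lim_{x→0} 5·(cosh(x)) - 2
Direct substitution at x = 0 gives 3.

Final answer: 3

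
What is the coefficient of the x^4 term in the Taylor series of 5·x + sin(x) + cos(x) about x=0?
Expand to order 4: 5·x + sin(x) + cos(x) = x^4/24 - x^3/6 - x^2/2 + 6·x + 1 + O(x^5).
The coefficient of x^4 is 1/24.

Final answer: 1/24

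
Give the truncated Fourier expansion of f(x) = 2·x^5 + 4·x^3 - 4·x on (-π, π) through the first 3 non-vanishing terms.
(-72·π^2 + 4·π^4 + 424)·sin(x) + (-2·π^4 - 5 + 6·π^2)·sin(2·x) + (-8·π^2/27 - 200/81 + 4·π^4/3)·sin(3·x)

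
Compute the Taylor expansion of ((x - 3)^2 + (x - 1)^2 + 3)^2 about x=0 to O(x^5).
4·x^4 - 32·x^3 + 116·x^2 - 208·x + 169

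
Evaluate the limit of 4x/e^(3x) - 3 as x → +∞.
The quotient is an ∞/∞ indeterminate form as x → +∞.
The exponential denominator e^(3x) dominates the polynomial numerator (e^x ≫ x as x → ∞), so the quotient → 0.
Adding the constant: 0 - 3 = -3. Limit = -3.

Final answer: -3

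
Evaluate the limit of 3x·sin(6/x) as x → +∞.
As x → +∞: let u = 6/x → 0⁺; then 3·x·sin(6/x) = 3·6·sin(u)/u → 3·6·1 = 18.
Limit = 18.

Final answer: 18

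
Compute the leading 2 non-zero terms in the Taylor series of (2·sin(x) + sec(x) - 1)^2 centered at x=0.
2·x^3 + 4·x^2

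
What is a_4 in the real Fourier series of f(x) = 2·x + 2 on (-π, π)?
a_4 = (1/π) ∫_{-π}^{π} f(x)·cos(4x) dx.
Evaluate the integral (use parity and integration by parts as needed): a_4 = 0.

Final answer: 0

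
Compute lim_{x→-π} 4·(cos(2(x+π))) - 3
Direct substitution at x = -π gives 1.

Final answer: 1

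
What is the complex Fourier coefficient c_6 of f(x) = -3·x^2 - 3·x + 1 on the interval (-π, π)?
Compute the real Fourier coefficients first: a_6 = -1/3, b_6 = 1.
Then c_6 = (a_6 − i·b_6)/2 = -1/6 - i/2.

Final answer: -1/6 - i/2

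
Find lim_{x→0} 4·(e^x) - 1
Direct substitution at x = 0 gives 3.

Final answer: 3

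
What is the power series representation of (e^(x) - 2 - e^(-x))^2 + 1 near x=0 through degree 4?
4·x^4/3 - 4·x^3/3 + 4·x^2 - 8·x + 5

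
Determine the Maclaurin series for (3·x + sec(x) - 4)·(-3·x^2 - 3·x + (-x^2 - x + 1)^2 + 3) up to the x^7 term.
-x^7/144 + x^6/180 + 71·x^5/24 + 11·x^4/6 - 41·x^3/2 - x^2 + 27·x - 12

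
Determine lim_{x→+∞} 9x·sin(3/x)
As x → +∞: let u = 3/x → 0⁺; then 9·x·sin(3/x) = 9·3·sin(u)/u → 9·3·1 = 27.
Limit = 27.

Final answer: 27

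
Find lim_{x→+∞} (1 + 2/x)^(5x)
As x → +∞: write (1 + 2/x)^(5x) = ((1 + 2/x)^x)^5 → (e^2)^5 = e^10.
Limit = e^(10).

Final answer: e^(10)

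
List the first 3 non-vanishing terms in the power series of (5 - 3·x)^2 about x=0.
9·x^2 - 30·x + 25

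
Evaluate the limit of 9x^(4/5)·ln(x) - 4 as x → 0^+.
The product is a 0·∞ indeterminate form at x → 0⁺.
Rewrite the product as 9·ln(x) / x^(-4/5) and apply L'Hôpital, or use the standard hierarchy x^(-4/5) ≫ |ln x| as x → 0⁺.
The indeterminate product → 0, so the limit = -4.

Final answer: -4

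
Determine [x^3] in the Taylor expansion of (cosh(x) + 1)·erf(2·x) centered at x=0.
Expand to order 3: (cosh(x) + 1)·erf(2·x) = -26·x^3/(3·√(π)) + 8·x/√(π) + O(x^4).
The coefficient of x^3 is -26/(3·√(π)).

Final answer: -26/(3·√(π))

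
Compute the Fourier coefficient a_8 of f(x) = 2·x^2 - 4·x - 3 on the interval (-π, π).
a_8 = (1/π) ∫_{-π}^{π} f(x)·cos(8x) dx.
Evaluate the integral (use parity and integration by parts as needed): a_8 = 1/8.

Final answer: 1/8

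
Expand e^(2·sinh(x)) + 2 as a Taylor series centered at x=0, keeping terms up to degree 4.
4·x^4/3 + 5·x^3/3 + 2·x^2 + 2·x + 3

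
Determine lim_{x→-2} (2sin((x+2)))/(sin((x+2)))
Both numerator and denominator → 0 as x → -2; this is a 0/0 indeterminate form.
Expand each to leading order near x = -2: numerator ~ 2·(x + 2), denominator ~ (x + 2).
The limit of the ratio is 2.

Final answer: 2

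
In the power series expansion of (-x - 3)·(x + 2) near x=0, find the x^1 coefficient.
Expand to order 1: (-x - 3)·(x + 2) = -5·x - 6 + O(x^2).
The coefficient of x^1 is -5.

Final answer: -5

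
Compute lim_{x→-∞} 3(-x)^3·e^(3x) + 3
The product is a 0·∞ indeterminate form at x → -∞.
Rewrite the product as 3(-x)^3 / e^(-3x) (an ∞/∞ form) and apply L'Hôpital, or use the standard hierarchy e^(3|x|) ≫ |(-x)^3| as x → -∞.
The indeterminate product → 0, so the limit = 3.

Final answer: 3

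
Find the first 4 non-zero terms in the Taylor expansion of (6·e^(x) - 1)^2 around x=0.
46·x^3 + 66·x^2 + 60·x + 25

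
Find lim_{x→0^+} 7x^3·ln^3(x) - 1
The product is a 0·∞ indeterminate form at x → 0⁺.
Rewrite the product as 7·ln^3(x) / x^(-3) and apply L'Hôpital, or use the standard hierarchy x^(-3) ≫ |ln x|^3 as x → 0⁺.
The indeterminate product → 0, so the limit = -1.

Final answer: -1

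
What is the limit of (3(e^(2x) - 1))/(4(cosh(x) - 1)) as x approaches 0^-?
Both numerator and denominator → 0 as x → 0^-; this is a 0/0 indeterminate form.
Expand each to leading order near x = 0: numerator ~ 6·x, denominator ~ 2·x^2.
The limit of the ratio is -∞.

Final answer: -∞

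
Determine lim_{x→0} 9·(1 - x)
Direct substitution at x = 0 gives 9.

Final answer: 9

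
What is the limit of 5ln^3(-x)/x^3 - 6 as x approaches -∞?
The quotient is an ∞/∞ indeterminate form as x → -∞.
Compare growth rates of the dominant terms (exponentials ≫ polynomials ≫ logarithms), or apply L'Hôpital's rule; the quotient → 0.
Adding the constant: 0 - 6 = -6. Limit = -6.

Final answer: -6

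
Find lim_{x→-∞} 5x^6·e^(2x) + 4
The product is a 0·∞ indeterminate form at x → -∞.
Rewrite the product as 5x^6 / e^(-2x) (an ∞/∞ form) and apply L'Hôpital, or use the standard hierarchy e^(2|x|) ≫ |x^6| as x → -∞.
The indeterminate product → 0, so the limit = 4.

Final answer: 4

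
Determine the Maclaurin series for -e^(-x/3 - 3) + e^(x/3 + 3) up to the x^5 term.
x^5·(e^(-3)/29160 + e^(3)/29160) + x^4·(-e^(-3)/1944 + e^(3)/1944) + x^3·(e^(-3)/162 + e^(3)/162) + x^2·(-e^(-3)/18 + e^(3)/18) + x·(e^(-3)/3 + e^(3)/3) - e^(-3) + e^(3)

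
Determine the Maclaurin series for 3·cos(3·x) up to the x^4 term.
81·x^4/8 - 27·x^2/2 + 3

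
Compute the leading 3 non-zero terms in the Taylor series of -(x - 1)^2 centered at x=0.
-x^2 + 2·x - 1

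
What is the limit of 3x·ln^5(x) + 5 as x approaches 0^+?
The product is a 0·∞ indeterminate form at x → 0⁺.
Rewrite the product as 3·ln^5(x) / x^(-1) and apply L'Hôpital, or use the standard hierarchy x^(-1) ≫ |ln x|^5 as x → 0⁺.
The indeterminate product → 0, so the limit = 5.

Final answer: 5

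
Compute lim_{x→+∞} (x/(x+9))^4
As x → +∞: x/(x+9) = 1/(1 + 9/x) → 1, and the 4th power of a limit-1 base also → 1.
Limit = 1.

Final answer: 1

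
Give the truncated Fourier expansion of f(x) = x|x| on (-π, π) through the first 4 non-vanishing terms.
(-8 + 2·π^2)·sin(x)/π - π·sin(2·x) + (-8 + 18·π^2)·sin(3·x)/(27·π) - π·sin(4·x)/2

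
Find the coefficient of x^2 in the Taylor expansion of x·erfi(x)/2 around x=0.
Expand to order 2: x·erfi(x)/2 = x^2/√(π) + O(x^3).
The coefficient of x^2 is 1/√(π).

Final answer: 1/√(π)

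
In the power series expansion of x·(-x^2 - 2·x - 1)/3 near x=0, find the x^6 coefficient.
Expand to order 6: x·(-x^2 - 2·x - 1)/3 = -x^3/3 - 2·x^2/3 - x/3 + O(x^7).
The coefficient of x^6 is 0.

Final answer: 0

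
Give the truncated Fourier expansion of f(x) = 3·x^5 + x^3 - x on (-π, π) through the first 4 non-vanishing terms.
(-118·π^2 + 6·π^4 + 706)·sin(x) + (-3·π^4 - 20 + 14·π^2)·sin(2·x) + (-34·π^2/9 + 50/27 + 2·π^4)·sin(3·x) + (-3·π^4/2 - 1/64 + 11·π^2/8)·sin(4·x)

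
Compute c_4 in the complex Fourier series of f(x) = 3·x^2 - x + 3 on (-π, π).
Compute the real Fourier coefficients first: a_4 = 3/4, b_4 = 1/2.
Then c_4 = (a_4 − i·b_4)/2 = 3/8 - i/4.

Final answer: 3/8 - i/4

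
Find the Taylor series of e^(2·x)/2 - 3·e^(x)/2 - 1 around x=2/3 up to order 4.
-3·e^(2/3)/2 - 1 + e^(4/3)/2 + (-3·e^(2/3)/2 + e^(4/3))·(x - 2/3) + (-3·e^(2/3)/4 + e^(4/3))·(x - 2/3)^2 + (-e^(2/3)/4 + 2·e^(4/3)/3)·(x - 2/3)^3 + (-e^(2/3)/16 + e^(4/3)/3)·(x - 2/3)^4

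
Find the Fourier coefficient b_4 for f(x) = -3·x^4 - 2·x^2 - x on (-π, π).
b_4 = (1/π) ∫_{-π}^{π} f(x)·sin(4x) dx.
Evaluate the integral (use parity and integration by parts as needed): b_4 = 1/2.

Final answer: 1/2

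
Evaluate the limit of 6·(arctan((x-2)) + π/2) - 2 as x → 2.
Direct substitution at x = 2 gives -2 + 3·π.

Final answer: -2 + 3·π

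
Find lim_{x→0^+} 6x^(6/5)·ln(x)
This is a 0·∞ indeterminate form at x → 0⁺.
Rewrite the product as 6·ln(x) / x^(-6/5) and apply L'Hôpital, or use the standard hierarchy x^(-6/5) ≫ |ln x| as x → 0⁺.
The indeterminate product → 0, so the limit = 0.

Final answer: 0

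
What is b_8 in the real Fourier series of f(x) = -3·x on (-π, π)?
b_8 = (1/π) ∫_{-π}^{π} f(x)·sin(8x) dx.
Evaluate the integral (use parity and integration by parts as needed): b_8 = 3/4.

Final answer: 3/4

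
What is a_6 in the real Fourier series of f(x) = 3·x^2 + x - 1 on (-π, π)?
a_6 = (1/π) ∫_{-π}^{π} f(x)·cos(6x) dx.
Evaluate the integral (use parity and integration by parts as needed): a_6 = 1/3.

Final answer: 1/3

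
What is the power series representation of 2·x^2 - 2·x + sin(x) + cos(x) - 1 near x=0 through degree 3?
-x^3/6 + 3·x^2/2 - x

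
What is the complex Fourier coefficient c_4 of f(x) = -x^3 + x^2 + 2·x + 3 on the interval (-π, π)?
Compute the real Fourier coefficients first: a_4 = 1/4, b_4 = -19/16 + π^2/2.
Then c_4 = (a_4 − i·b_4)/2 = 1/8 - i·π^2/4 + 19·i/32.

Final answer: 1/8 - i·π^2/4 + 19·i/32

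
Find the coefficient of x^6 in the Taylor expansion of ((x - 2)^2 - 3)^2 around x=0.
Expand to order 6: ((x - 2)^2 - 3)^2 = x^4 - 8·x^3 + 18·x^2 - 8·x + 1 + O(x^7).
The coefficient of x^6 is 0.

Final answer: 0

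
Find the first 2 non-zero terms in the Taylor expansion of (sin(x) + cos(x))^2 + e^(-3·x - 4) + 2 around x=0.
x·(2 - 3·e^(-4)) + e^(-4) + 3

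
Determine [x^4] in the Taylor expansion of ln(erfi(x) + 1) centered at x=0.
Expand to order 4: ln(erfi(x) + 1) = x^4·(-4·π - 12)/(3·π^2) + x^3·(2·π + 8)/(3·π^(3/2)) - 2·x^2/π + 2·x/√(π) + O(x^5).
The coefficient of x^4 is (-4·π - 12)/(3·π^2).

Final answer: (-4·π - 12)/(3·π^2)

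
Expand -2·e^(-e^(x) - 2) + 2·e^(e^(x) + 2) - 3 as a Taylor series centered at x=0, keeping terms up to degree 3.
x^3·(-e^(-3)/3 + 5·e^(3)/3) + 2·x^2·e^(3) + x·(2·e^(-3) + 2·e^(3)) - 3 - 2·e^(-3) + 2·e^(3)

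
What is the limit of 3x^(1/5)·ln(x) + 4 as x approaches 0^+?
The product is a 0·∞ indeterminate form at x → 0⁺.
Rewrite the product as 3·ln(x) / x^(-1/5) and apply L'Hôpital, or use the standard hierarchy x^(-1/5) ≫ |ln x| as x → 0⁺.
The indeterminate product → 0, so the limit = 4.

Final answer: 4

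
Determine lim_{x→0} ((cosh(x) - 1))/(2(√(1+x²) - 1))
Both numerator and denominator → 0 as x → 0; this is a 0/0 indeterminate form.
Expand each to leading order near x = 0: numerator ~ x^2/2, denominator ~ x^2.
The limit of the ratio is 1/2.

Final answer: 1/2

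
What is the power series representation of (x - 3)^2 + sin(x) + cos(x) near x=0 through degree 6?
-x^6/720 + x^5/120 + x^4/24 - x^3/6 + x^2/2 - 5·x + 10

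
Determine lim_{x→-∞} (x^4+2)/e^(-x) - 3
The quotient is an ∞/∞ indeterminate form as x → -∞.
Compare growth rates of the dominant terms (exponentials ≫ polynomials ≫ logarithms), or apply L'Hôpital's rule; the quotient → 0.
Adding the constant: 0 - 3 = -3. Limit = -3.

Final answer: -3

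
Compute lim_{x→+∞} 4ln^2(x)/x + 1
The quotient is an ∞/∞ indeterminate form as x → +∞.
The polynomial denominator x dominates the logarithmic numerator (any positive power of x ≫ ln^2(x) as x → ∞), so the quotient → 0.
Adding the constant: 0 + 1 = 1. Limit = 1.

Final answer: 1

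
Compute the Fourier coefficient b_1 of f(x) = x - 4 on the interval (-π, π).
b_1 = (1/π) ∫_{-π}^{π} f(x)·sin(1x) dx.
Evaluate the integral (use parity and integration by parts as needed): b_1 = 2.

Final answer: 2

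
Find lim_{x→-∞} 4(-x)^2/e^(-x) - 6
The quotient is an ∞/∞ indeterminate form as x → -∞.
Compare growth rates of the dominant terms (exponentials ≫ polynomials ≫ logarithms), or apply L'Hôpital's rule; the quotient → 0.
Adding the constant: 0 - 6 = -6. Limit = -6.

Final answer: -6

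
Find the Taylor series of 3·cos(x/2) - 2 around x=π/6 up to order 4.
-2 + 3·√(2)/4 + 3·√(6)/4 + (-3·√(6)/8 + 3·√(2)/8)·(x - π/6) + (-3·√(6)/32 - 3·√(2)/32)·(x - π/6)^2 + (-√(2)/64 + √(6)/64)·(x - π/6)^3 + (√(2)/512 + √(6)/512)·(x - π/6)^4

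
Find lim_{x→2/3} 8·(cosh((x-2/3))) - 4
Direct substitution at x = 2/3 gives 4.

Final answer: 4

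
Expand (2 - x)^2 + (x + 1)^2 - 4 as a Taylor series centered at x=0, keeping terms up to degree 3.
2·x^2 - 2·x + 1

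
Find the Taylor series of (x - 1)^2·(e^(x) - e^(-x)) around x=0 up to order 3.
7·x^3/3 - 4·x^2 + 2·x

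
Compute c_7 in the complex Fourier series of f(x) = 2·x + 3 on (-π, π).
Compute the real Fourier coefficients first: a_7 = 0, b_7 = 4/7.
Then c_7 = (a_7 − i·b_7)/2 = -2·i/7.

Final answer: -2·i/7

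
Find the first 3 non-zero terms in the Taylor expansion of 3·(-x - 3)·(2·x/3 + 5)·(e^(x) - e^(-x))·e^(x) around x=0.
-106·x^3 - 132·x^2 - 90·x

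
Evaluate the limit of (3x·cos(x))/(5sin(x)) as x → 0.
Both numerator and denominator → 0 as x → 0; this is a 0/0 indeterminate form.
Expand each to leading order near x = 0: numerator ~ 3·x, denominator ~ 5·x.
The limit of the ratio is 3/5.

Final answer: 3/5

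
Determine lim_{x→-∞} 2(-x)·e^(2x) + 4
The product is a 0·∞ indeterminate form at x → -∞.
Rewrite the product as 2(-x) / e^(-2x) (an ∞/∞ form) and apply L'Hôpital, or use the standard hierarchy e^(2|x|) ≫ |(-x)| as x → -∞.
The indeterminate product → 0, so the limit = 4.

Final answer: 4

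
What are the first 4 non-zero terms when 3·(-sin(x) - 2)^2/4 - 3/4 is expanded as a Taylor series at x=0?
-x^3/2 + 3·x^2/4 + 3·x + 9/4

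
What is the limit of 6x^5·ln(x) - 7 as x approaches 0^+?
The product is a 0·∞ indeterminate form at x → 0⁺.
Rewrite the product as 6·ln(x) / x^(-5) and apply L'Hôpital, or use the standard hierarchy x^(-5) ≫ |ln x| as x → 0⁺.
The indeterminate product → 0, so the limit = -7.

Final answer: -7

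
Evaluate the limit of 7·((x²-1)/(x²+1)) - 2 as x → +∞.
Evaluate the dominant behaviour as x → +∞; each term tends to a finite value or vanishes.
Limit = 5.

Final answer: 5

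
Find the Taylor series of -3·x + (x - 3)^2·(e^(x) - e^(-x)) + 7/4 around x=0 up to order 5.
29·x^5/60 - 2·x^4 + 5·x^3 - 12·x^2 + 15·x + 7/4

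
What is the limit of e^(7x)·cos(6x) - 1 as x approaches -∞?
Evaluate the dominant behaviour as x → -∞; each term tends to a finite value or vanishes.
Limit = -1.

Final answer: -1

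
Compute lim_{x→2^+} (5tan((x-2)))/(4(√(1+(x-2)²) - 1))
Both numerator and denominator → 0 as x → 2^+; this is a 0/0 indeterminate form.
Expand each to leading order near x = 2: numerator ~ 5·(x - 2), denominator ~ 2·(x - 2)^2.
The limit of the ratio is ∞.

Final answer: ∞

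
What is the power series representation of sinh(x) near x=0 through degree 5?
x^5/120 + x^3/6 + x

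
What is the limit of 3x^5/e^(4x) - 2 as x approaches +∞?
The quotient is an ∞/∞ indeterminate form as x → +∞.
The exponential denominator e^(4x) dominates the polynomial numerator (e^x ≫ x^5 as x → ∞), so the quotient → 0.
Adding the constant: 0 - 2 = -2. Limit = -2.

Final answer: -2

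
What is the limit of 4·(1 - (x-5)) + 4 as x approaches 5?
Direct substitution at x = 5 gives 8.

Final answer: 8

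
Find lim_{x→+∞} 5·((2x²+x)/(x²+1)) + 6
Evaluate the dominant behaviour as x → +∞; each term tends to a finite value or vanishes.
Limit = 16.

Final answer: 16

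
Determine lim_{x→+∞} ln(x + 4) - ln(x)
This is an ∞ − ∞ indeterminate form.
Combine the logarithms: ln(x+4) − ln(x) = ln((x+4)/(x)) = ln(1 + 4/(x)) → ln(1) = 0.
Limit = 0.

Final answer: 0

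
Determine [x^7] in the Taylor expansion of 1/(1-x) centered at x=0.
Expand to order 7: 1/(1-x) = x^7 + x^6 + x^5 + x^4 + x^3 + x^2 + x + 1 + O(x^8).
The coefficient of x^7 is 1.

Final answer: 1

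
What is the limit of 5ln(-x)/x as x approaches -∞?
This is an ∞/∞ indeterminate form as x → -∞.
Compare growth rates of the dominant terms (exponentials ≫ polynomials ≫ logarithms), or apply L'Hôpital's rule; the quotient → 0.
Limit = 0.

Final answer: 0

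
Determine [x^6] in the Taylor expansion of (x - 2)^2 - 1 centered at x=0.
Expand to order 6: (x - 2)^2 - 1 = x^2 - 4·x + 3 + O(x^7).
The coefficient of x^6 is 0.

Final answer: 0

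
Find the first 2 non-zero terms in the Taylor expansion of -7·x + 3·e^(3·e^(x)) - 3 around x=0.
x·(-7 + 9·e^(3)) - 3 + 3·e^(3)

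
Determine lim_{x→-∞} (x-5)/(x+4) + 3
Evaluate the dominant behaviour as x → -∞; each term tends to a finite value or vanishes.
Limit = 4.

Final answer: 4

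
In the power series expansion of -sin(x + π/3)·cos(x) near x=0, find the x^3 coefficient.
Expand to order 3: -sin(x + π/3)·cos(x) = x^3/3 + √(3)·x^2/2 - x/2 - √(3)/2 + O(x^4).
The coefficient of x^3 is 1/3.

Final answer: 1/3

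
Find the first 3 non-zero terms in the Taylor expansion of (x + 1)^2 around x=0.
x^2 + 2·x + 1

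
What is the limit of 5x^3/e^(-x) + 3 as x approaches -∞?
The quotient is an ∞/∞ indeterminate form as x → -∞.
Compare growth rates of the dominant terms (exponentials ≫ polynomials ≫ logarithms), or apply L'Hôpital's rule; the quotient → 0.
Adding the constant: 0 + 3 = 3. Limit = 3.

Final answer: 3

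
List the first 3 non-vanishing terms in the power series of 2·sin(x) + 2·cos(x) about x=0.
-x^2 + 2·x + 2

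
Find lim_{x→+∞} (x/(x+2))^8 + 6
As x → +∞: x/(x+2) = 1/(1 + 2/x) → 1, and the 8th power of a limit-1 base also → 1; with the additive constant, 1 + 6 = 7.
Limit = 7.

Final answer: 7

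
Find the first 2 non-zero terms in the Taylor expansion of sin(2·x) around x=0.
-4·x^3/3 + 2·x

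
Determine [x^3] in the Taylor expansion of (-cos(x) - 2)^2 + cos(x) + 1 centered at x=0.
Expand to order 3: (-cos(x) - 2)^2 + cos(x) + 1 = 11 - 7·x^2/2 + O(x^4).
The coefficient of x^3 is 0.

Final answer: 0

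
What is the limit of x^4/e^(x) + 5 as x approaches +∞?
The quotient is an ∞/∞ indeterminate form as x → +∞.
The exponential denominator e^(x) dominates the polynomial numerator (e^x ≫ x^4 as x → ∞), so the quotient → 0.
Adding the constant: 0 + 5 = 5. Limit = 5.

Final answer: 5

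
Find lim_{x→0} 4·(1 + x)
Direct substitution at x = 0 gives 4.

Final answer: 4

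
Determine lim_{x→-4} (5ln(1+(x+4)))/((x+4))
Both numerator and denominator → 0 as x → -4; this is a 0/0 indeterminate form.
Expand each to leading order near x = -4: numerator ~ 5·(x + 4), denominator ~ (x + 4).
The limit of the ratio is 5.

Final answer: 5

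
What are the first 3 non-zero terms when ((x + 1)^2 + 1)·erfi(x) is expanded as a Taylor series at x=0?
10·x^3/(3·√(π)) + 4·x^2/√(π) + 4·x/√(π)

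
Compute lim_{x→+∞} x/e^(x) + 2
The quotient is an ∞/∞ indeterminate form as x → +∞.
The exponential denominator e^(x) dominates the polynomial numerator (e^x ≫ x as x → ∞), so the quotient → 0.
Adding the constant: 0 + 2 = 2. Limit = 2.

Final answer: 2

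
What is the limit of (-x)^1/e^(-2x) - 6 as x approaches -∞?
The quotient is an ∞/∞ indeterminate form as x → -∞.
Compare growth rates of the dominant terms (exponentials ≫ polynomials ≫ logarithms), or apply L'Hôpital's rule; the quotient → 0.
Adding the constant: 0 - 6 = -6. Limit = -6.

Final answer: -6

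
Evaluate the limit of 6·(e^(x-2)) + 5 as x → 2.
Direct substitution at x = 2 gives 11.

Final answer: 11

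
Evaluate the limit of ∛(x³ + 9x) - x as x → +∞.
This is an ∞ − ∞ indeterminate form.
Multiply by (A² + AB + B²)/(A² + AB + B²) where A = ∛(x³+9x), B = x to use A³ − B³ = (A−B)(A²+AB+B²); the x³ terms cancel, leaving (9x)/(A²+AB+B²) with denominator ~ 3x², so the limit is 0.
Limit = 0.

Final answer: 0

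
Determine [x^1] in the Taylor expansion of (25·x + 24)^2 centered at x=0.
Expand to order 1: (25·x + 24)^2 = 1200·x + 576 + O(x^2).
The coefficient of x^1 is 1200.

Final answer: 1200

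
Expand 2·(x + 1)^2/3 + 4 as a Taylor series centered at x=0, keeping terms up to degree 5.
2·x^2/3 + 4·x/3 + 14/3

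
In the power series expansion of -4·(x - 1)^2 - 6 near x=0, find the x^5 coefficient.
Expand to order 5: -4·(x - 1)^2 - 6 = -4·x^2 + 8·x - 10 + O(x^6).
The coefficient of x^5 is 0.

Final answer: 0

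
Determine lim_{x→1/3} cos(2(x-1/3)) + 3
Direct substitution at x = 1/3 gives 4.

Final answer: 4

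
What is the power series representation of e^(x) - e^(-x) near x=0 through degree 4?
x^3/3 + 2·x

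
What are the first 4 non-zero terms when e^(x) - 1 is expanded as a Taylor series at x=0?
x^4/24 + x^3/6 + x^2/2 + x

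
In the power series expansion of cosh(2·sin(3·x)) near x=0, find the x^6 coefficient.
Expand to order 6: cosh(2·sin(3·x)) = -972·x^6/5 + 18·x^2 + 1 + O(x^7).
The coefficient of x^6 is -972/5.

Final answer: -972/5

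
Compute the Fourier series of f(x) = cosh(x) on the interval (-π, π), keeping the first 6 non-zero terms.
-cos(x)·sinh(π)/π + 2·cos(2·x)·sinh(π)/(5·π) - cos(3·x)·sinh(π)/(5·π) + 2·cos(4·x)·sinh(π)/(17·π) - cos(5·x)·sinh(π)/(13·π) + sinh(π)/π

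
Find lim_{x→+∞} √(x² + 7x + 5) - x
As x → +∞: multiply by the conjugate to get (7x+5)/(√(x²+7x+5)+x); the denominator ~ 2x, so the limit is 7/2.
Limit = 7/2.

Final answer: 7/2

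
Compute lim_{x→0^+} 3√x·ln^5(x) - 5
The product is a 0·∞ indeterminate form at x → 0⁺.
Rewrite the product as 3·ln^5(x) / x^(-1/2) and apply L'Hôpital, or use the standard hierarchy x^(-1/2) ≫ |ln x|^5 as x → 0⁺.
The indeterminate product → 0, so the limit = -5.

Final answer: -5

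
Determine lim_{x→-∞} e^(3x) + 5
Evaluate the dominant behaviour as x → -∞; each term tends to a finite value or vanishes.
Limit = 5.

Final answer: 5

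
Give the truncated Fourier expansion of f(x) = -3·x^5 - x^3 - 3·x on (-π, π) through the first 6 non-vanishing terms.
(-714 - 6·π^4 + 118·π^2)·sin(x) + (-14·π^2 + 24 + 3·π^4)·sin(2·x) + (-2·π^4 - 122/27 + 34·π^2/9)·sin(3·x) + (-11·π^2/8 + 129/64 + 3·π^4/2)·sin(4·x) + (-6·π^4/5 - 834/625 + 14·π^2/25)·sin(5·x) + (-2·π^2/9 + 28/27 + π^4)·sin(6·x)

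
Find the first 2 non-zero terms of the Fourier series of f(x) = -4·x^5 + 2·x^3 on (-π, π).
(-984 - 8·π^4 + 164·π^2)·sin(x) + (-22·π^2 + 33 + 4·π^4)·sin(2·x)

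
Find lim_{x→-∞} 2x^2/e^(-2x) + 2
The quotient is an ∞/∞ indeterminate form as x → -∞.
Compare growth rates of the dominant terms (exponentials ≫ polynomials ≫ logarithms), or apply L'Hôpital's rule; the quotient → 0.
Adding the constant: 0 + 2 = 2. Limit = 2.

Final answer: 2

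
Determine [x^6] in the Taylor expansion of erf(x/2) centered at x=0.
Expand to order 6: erf(x/2) = x^5/(160·√(π)) - x^3/(12·√(π)) + x/√(π) + O(x^7).
The coefficient of x^6 is 0.

Final answer: 0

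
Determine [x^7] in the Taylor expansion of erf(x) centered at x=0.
Expand to order 7: erf(x) = -x^7/(21·√(π)) + x^5/(5·√(π)) - 2·x^3/(3·√(π)) + 2·x/√(π) + O(x^8).
The coefficient of x^7 is -1/(21·√(π)).

Final answer: -1/(21·√(π))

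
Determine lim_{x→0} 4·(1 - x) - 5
Direct substitution at x = 0 gives -1.

Final answer: -1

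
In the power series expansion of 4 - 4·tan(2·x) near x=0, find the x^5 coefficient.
Expand to order 5: 4 - 4·tan(2·x) = -256·x^5/15 - 32·x^3/3 - 8·x + 4 + O(x^6).
The coefficient of x^5 is -256/15.

Final answer: -256/15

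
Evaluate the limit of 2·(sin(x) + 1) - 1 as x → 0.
Direct substitution at x = 0 gives 1.

Final answer: 1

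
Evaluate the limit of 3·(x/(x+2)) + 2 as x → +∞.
Evaluate the dominant behaviour as x → +∞; each term tends to a finite value or vanishes.
Limit = 5.

Final answer: 5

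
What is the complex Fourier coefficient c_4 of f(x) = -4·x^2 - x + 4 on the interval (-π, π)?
Compute the real Fourier coefficients first: a_4 = -1, b_4 = 1/2.
Then c_4 = (a_4 − i·b_4)/2 = -1/2 - i/4.

Final answer: -1/2 - i/4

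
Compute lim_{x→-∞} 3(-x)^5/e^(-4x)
This is an ∞/∞ indeterminate form as x → -∞.
Compare growth rates of the dominant terms (exponentials ≫ polynomials ≫ logarithms), or apply L'Hôpital's rule; the quotient → 0.
Limit = 0.

Final answer: 0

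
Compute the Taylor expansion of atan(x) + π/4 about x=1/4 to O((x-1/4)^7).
atan(1/4) + π/4 + 16·(x - 1/4)/17 - 64·(x - 1/4)^2/289 - 3328·(x - 1/4)^3/14739 + 15360·(x - 1/4)^4/83521 + 413696·(x - 1/4)^5/7099285 - 10010624·(x - 1/4)^6/72412707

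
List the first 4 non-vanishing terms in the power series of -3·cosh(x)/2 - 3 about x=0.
-x^6/480 - x^4/16 - 3·x^2/4 - 9/2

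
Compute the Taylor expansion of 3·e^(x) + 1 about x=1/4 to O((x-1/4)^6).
1 + 3·e^(1/4) + 3·e^(1/4)·(x - 1/4) + 3·e^(1/4)·(x - 1/4)^2/2 + e^(1/4)·(x - 1/4)^3/2 + e^(1/4)·(x - 1/4)^4/8 + e^(1/4)·(x - 1/4)^5/40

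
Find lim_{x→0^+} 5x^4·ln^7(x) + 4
The product is a 0·∞ indeterminate form at x → 0⁺.
Rewrite the product as 5·ln^7(x) / x^(-4) and apply L'Hôpital, or use the standard hierarchy x^(-4) ≫ |ln x|^7 as x → 0⁺.
The indeterminate product → 0, so the limit = 4.

Final answer: 4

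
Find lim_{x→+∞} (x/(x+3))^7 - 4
As x → +∞: x/(x+3) = 1/(1 + 3/x) → 1, and the 7th power of a limit-1 base also → 1; with the additive constant, 1 - 4 = -3.
Limit = -3.

Final answer: -3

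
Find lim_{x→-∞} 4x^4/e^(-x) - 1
The quotient is an ∞/∞ indeterminate form as x → -∞.
Compare growth rates of the dominant terms (exponentials ≫ polynomials ≫ logarithms), or apply L'Hôpital's rule; the quotient → 0.
Adding the constant: 0 - 1 = -1. Limit = -1.

Final answer: -1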